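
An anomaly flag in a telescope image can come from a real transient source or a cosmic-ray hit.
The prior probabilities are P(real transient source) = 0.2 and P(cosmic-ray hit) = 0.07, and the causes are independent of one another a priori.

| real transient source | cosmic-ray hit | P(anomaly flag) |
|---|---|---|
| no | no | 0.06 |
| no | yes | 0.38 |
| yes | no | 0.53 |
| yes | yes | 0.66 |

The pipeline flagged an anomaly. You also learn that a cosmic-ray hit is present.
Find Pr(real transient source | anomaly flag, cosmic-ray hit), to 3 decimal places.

Pr(real transient source | anomaly flag, cosmic-ray hit) ≈ 0.303

Sum P(anomaly flag|·) weighted by the priors over both values of real transient source:
  P(anomaly flag | cosmic-ray hit) = 0.38·0.8 + 0.66·0.2
        = 0.304000 + 0.132000 = 0.436000
Configurations with real transient source contribute 0.132000, so
  P(real transient source | anomaly flag, cosmic-ray hit) = 0.132000 / 0.436000 ≈ 0.303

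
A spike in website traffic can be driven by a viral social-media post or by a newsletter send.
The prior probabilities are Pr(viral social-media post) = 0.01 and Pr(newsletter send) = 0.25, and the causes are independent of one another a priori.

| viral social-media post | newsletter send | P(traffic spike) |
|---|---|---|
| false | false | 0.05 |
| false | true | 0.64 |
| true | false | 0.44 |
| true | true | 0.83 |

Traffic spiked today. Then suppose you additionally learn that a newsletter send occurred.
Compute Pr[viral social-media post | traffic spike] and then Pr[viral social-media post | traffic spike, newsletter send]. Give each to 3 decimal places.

By total probability over the 4 (viral social-media post, newsletter send) configurations:
  P(traffic spike) = 0.05*0.99*0.75 + 0.64*0.99*0.25 + 0.44*0.01*0.75 + 0.83*0.01*0.25
        = 0.037125 + 0.158400 + 0.003300 + 0.002075 = 0.200900
Keeping only the viral social-media post-present terms gives 0.005375, so
  P(viral social-media post | traffic spike) = 0.005375 / 0.200900 ≈ 0.027

With the extra evidence:
For the numerator, keep only viral social-media post=true terms: 0.83×0.01 = 0.008300
The normalizing constant is 0.64×0.99 + 0.83×0.01 = 0.641900
Posterior = 0.008300 / 0.641900 ≈ 0.013
This is intercausal reasoning (explaining away): once newsletter send accounts for the traffic spike, viral social-media post becomes less likely.

Pr[viral social-media post | traffic spike] ≈ 0.027; Pr[viral social-media post | traffic spike, newsletter send] ≈ 0.013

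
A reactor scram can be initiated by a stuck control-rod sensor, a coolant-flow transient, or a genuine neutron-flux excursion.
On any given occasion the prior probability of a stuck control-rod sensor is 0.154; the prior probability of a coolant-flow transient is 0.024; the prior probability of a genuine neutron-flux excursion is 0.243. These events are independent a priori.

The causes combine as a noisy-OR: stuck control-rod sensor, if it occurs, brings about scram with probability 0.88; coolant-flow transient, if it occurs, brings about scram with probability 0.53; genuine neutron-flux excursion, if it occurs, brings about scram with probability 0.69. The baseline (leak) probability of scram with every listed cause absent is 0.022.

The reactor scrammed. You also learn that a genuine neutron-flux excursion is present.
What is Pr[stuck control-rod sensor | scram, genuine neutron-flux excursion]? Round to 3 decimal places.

Pr[stuck control-rod sensor | scram, genuine neutron-flux excursion] ≈ 0.200

Under noisy-OR, P(scram | causes) = 1 − (1−0.022)·∏(1−qᵢ) over the active causes.
Sum P(scram|·) weighted by the priors over the 4 (stuck control-rod sensor, coolant-flow transient) configurations:
  P(scram | genuine neutron-flux excursion) = 0.69682·0.846·0.976 + 0.857505·0.846·0.024 + 0.963618·0.154·0.976 + 0.982901·0.154·0.024
        = 0.575361 + 0.017411 + 0.144836 + 0.003633 = 0.741241
The terms with stuck control-rod sensor present sum to 0.148469, so
  P(stuck control-rod sensor | scram, genuine neutron-flux excursion) = 0.148469 / 0.741241 ≈ 0.200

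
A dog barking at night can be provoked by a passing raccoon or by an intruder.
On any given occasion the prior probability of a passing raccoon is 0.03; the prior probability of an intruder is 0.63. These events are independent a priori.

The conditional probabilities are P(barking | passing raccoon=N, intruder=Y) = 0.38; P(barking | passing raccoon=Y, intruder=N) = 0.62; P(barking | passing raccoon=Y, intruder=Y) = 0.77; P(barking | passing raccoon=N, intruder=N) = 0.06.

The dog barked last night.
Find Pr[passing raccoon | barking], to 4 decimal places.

P(barking) = 0.06*0.97*0.37 + 0.38*0.97*0.63 + 0.62*0.03*0.37 + 0.77*0.03*0.63 = 0.021534 + 0.232218 + 0.006882 + 0.014553 = 0.275187
The passing raccoon-present share is 0.006882 + 0.014553 = 0.021435.
P(passing raccoon | barking) = 0.021435 / 0.275187 ≈ 0.0779

Pr[passing raccoon | barking] ≈ 0.0779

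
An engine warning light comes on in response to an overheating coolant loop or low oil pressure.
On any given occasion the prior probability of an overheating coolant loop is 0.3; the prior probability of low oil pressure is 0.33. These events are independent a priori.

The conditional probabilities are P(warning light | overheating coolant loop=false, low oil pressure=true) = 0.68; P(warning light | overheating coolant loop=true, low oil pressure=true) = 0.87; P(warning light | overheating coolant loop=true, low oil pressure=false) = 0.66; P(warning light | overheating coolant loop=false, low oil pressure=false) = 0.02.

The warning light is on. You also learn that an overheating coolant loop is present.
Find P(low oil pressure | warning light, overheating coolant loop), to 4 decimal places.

P(low oil pressure | warning light, overheating coolant loop) ≈ 0.3937

Enumerate both values of low oil pressure and weight by the priors:
  P(warning light | overheating coolant loop) = 0.66*0.67 + 0.87*0.33
        = 0.442200 + 0.287100 = 0.729300
The terms with low oil pressure present sum to 0.287100, so
  P(low oil pressure | warning light, overheating coolant loop) = 0.287100 / 0.729300 ≈ 0.3937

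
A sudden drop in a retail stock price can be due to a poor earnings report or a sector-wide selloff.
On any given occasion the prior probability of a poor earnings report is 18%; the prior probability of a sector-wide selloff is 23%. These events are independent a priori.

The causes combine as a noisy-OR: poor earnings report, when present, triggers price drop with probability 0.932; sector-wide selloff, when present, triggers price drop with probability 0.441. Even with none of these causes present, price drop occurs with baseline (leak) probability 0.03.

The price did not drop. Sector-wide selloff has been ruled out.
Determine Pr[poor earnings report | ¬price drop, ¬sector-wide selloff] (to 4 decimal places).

Under noisy-OR, P(price drop | causes) = 1 − (1−0.03)·∏(1−qᵢ) over the active causes.
P(¬price drop | ¬sector-wide selloff) = 0.97·0.82 + 0.06596·0.18 = 0.795400 + 0.011873 = 0.807273
Of this, 0.011873 comes from 0.06596·0.18 (the poor earnings report=true cases).
P(poor earnings report | ¬price drop, ¬sector-wide selloff) = 0.011873 / 0.807273 ≈ 0.0147

Pr[poor earnings report | ¬price drop, ¬sector-wide selloff] ≈ 0.0147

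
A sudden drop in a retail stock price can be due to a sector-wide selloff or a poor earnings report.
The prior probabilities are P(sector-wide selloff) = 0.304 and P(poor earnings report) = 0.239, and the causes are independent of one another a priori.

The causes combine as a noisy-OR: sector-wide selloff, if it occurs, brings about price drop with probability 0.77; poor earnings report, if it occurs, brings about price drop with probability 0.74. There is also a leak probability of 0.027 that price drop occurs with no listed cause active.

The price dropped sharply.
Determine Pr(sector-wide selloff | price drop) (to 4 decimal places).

Pr(sector-wide selloff | price drop) ≈ 0.6416

Under noisy-OR, P(price drop | causes) = 1 − (1−0.027)·∏(1−qᵢ) over the active causes.
By total probability over the 4 (sector-wide selloff, poor earnings report) configurations:
  P(price drop) = 0.027×0.696×0.761 + 0.74702×0.696×0.239 + 0.77621×0.304×0.761 + 0.941815×0.304×0.239
        = 0.014301 + 0.124262 + 0.179572 + 0.068429 = 0.386564
Keeping only the sector-wide selloff-present terms gives 0.248001, so
  P(sector-wide selloff | price drop) = 0.248001 / 0.386564 ≈ 0.6416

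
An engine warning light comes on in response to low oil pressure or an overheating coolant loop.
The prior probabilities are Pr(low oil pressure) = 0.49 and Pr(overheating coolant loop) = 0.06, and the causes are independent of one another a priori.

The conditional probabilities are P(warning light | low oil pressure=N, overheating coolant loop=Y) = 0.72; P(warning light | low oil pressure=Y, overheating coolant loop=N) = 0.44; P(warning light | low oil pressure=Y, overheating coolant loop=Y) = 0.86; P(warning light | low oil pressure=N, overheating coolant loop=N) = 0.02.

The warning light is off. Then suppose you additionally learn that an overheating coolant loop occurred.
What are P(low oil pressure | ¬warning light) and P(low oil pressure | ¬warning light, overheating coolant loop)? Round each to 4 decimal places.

P(low oil pressure | ¬warning light) ≈ 0.3539; P(low oil pressure | ¬warning light, overheating coolant loop) ≈ 0.3245

Enumerate the 4 (low oil pressure, overheating coolant loop) configurations and weight by the priors:
  P(¬warning light) = 0.98*0.51*0.94 + 0.28*0.51*0.06 + 0.56*0.49*0.94 + 0.14*0.49*0.06
        = 0.469812 + 0.008568 + 0.257936 + 0.004116 = 0.740432
Configurations with low oil pressure contribute 0.262052, so
  P(low oil pressure | ¬warning light) = 0.262052 / 0.740432 ≈ 0.3539

Now also conditioning on overheating coolant loop=true:
P(¬warning light | overheating coolant loop) = 0.28×0.51 + 0.14×0.49 = 0.142800 + 0.068600 = 0.211400
Restricting to configurations with low oil pressure present: 0.14×0.49 = 0.068600.
P(low oil pressure | ¬warning light, overheating coolant loop) = 0.068600 / 0.211400 ≈ 0.3245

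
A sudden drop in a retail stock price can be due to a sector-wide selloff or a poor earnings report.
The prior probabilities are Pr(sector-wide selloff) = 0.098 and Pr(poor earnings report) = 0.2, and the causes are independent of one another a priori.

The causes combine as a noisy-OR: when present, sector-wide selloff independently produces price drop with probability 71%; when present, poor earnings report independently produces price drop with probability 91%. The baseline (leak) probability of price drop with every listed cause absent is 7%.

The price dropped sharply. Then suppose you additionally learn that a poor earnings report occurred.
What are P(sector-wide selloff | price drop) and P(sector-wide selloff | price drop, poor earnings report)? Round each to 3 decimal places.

Under noisy-OR, P(price drop | causes) = 1 − (1−0.07)·∏(1−qᵢ) over the active causes.
For the numerator, keep only sector-wide selloff=true terms: 0.057256 + 0.019124 = 0.076380
Denominator P(price drop): 0.07*0.902*0.8 + 0.9163*0.902*0.2 + 0.7303*0.098*0.8 + 0.975727*0.098*0.2 = 0.292193
Posterior = 0.076380 / 0.292193 ≈ 0.261

With the extra evidence:
Sum P(price drop|·) weighted by the priors over both values of sector-wide selloff:
  P(price drop | poor earnings report) = 0.9163×0.902 + 0.975727×0.098
        = 0.826503 + 0.095621 = 0.922124
Keeping only the sector-wide selloff-present terms gives 0.095621, so
  P(sector-wide selloff | price drop, poor earnings report) = 0.095621 / 0.922124 ≈ 0.104

P(sector-wide selloff | price drop) ≈ 0.261; P(sector-wide selloff | price drop, poor earnings report) ≈ 0.104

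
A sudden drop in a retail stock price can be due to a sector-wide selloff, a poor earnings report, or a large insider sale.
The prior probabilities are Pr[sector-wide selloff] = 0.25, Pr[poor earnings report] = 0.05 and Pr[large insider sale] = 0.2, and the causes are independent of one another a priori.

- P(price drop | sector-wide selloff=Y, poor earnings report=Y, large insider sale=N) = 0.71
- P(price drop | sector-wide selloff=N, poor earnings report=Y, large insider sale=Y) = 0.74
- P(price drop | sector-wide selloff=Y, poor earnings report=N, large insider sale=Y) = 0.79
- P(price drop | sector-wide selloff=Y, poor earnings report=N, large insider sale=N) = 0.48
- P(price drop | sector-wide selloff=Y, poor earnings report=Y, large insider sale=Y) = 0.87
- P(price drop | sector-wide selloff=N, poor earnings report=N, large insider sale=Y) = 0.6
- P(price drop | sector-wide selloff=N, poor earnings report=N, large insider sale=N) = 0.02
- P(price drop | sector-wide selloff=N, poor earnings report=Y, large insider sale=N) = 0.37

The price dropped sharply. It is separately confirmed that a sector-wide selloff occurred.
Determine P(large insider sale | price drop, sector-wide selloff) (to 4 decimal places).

P(large insider sale | price drop, sector-wide selloff) ≈ 0.2877

P(price drop | sector-wide selloff) = 0.48·0.95·0.8 + 0.79·0.95·0.2 + 0.71·0.05·0.8 + 0.87·0.05·0.2 = 0.364800 + 0.150100 + 0.028400 + 0.008700 = 0.552000
Restricting to configurations with large insider sale present: 0.150100 + 0.008700 = 0.158800.
P(large insider sale | price drop, sector-wide selloff) = 0.158800 / 0.552000 ≈ 0.2877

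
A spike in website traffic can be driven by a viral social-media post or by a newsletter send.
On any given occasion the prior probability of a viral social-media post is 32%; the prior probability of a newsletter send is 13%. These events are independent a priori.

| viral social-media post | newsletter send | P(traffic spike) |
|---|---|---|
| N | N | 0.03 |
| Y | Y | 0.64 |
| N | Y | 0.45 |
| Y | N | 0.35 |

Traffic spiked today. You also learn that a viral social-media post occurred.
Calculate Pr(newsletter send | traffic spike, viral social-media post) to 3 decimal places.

Pr(newsletter send | traffic spike, viral social-media post) ≈ 0.215

Numerator (weight on configurations with newsletter send): 0.64·0.13 = 0.083200
The normalizing constant is 0.35·0.87 + 0.64·0.13 = 0.387700
P(newsletter send | traffic spike, viral social-media post) = 0.083200/0.387700 ≈ 0.215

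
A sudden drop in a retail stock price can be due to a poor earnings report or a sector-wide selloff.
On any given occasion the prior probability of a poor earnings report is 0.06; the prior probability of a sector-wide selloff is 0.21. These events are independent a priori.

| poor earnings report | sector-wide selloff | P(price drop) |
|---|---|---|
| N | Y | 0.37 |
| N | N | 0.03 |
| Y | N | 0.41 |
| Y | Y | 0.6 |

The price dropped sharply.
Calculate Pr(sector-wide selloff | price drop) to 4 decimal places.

For the numerator, keep only sector-wide selloff=true terms: 0.073038 + 0.007560 = 0.080598
The normalizing constant is 0.03·0.94·0.79 + 0.37·0.94·0.21 + 0.41·0.06·0.79 + 0.6·0.06·0.21 = 0.122310
Posterior = 0.080598 / 0.122310 ≈ 0.6590

Pr(sector-wide selloff | price drop) ≈ 0.6590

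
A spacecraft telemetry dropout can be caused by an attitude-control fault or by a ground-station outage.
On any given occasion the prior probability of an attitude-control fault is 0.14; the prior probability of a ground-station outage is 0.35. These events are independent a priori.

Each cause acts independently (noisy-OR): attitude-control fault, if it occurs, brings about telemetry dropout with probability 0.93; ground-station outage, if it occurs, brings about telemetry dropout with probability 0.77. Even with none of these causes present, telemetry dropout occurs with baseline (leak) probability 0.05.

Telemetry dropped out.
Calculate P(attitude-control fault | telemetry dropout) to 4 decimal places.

P(attitude-control fault | telemetry dropout) ≈ 0.3360

Under noisy-OR, P(telemetry dropout | causes) = 1 − (1−0.05)·∏(1−qᵢ) over the active causes.
Sum P(telemetry dropout|·) weighted by the priors over the 4 (attitude-control fault, ground-station outage) configurations:
  P(telemetry dropout) = 0.05×0.86×0.65 + 0.7815×0.86×0.35 + 0.9335×0.14×0.65 + 0.984705×0.14×0.35
        = 0.027950 + 0.235231 + 0.084949 + 0.048251 = 0.396381
The terms with attitude-control fault present sum to 0.133200, so
  P(attitude-control fault | telemetry dropout) = 0.133200 / 0.396381 ≈ 0.3360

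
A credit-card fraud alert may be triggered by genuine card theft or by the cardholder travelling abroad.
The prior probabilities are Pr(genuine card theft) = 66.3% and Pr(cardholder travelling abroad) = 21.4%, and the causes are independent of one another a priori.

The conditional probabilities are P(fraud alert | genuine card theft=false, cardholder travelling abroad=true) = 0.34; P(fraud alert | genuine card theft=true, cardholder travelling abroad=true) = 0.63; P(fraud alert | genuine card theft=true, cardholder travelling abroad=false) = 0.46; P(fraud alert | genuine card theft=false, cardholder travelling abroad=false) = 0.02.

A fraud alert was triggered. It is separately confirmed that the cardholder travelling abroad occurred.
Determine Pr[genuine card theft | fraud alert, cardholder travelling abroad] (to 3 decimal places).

Pr[genuine card theft | fraud alert, cardholder travelling abroad] ≈ 0.785

By total probability over both values of genuine card theft:
  P(fraud alert | cardholder travelling abroad) = 0.34*0.337 + 0.63*0.663
        = 0.114580 + 0.417690 = 0.532270
Configurations with genuine card theft contribute 0.417690, so
  P(genuine card theft | fraud alert, cardholder travelling abroad) = 0.417690 / 0.532270 ≈ 0.785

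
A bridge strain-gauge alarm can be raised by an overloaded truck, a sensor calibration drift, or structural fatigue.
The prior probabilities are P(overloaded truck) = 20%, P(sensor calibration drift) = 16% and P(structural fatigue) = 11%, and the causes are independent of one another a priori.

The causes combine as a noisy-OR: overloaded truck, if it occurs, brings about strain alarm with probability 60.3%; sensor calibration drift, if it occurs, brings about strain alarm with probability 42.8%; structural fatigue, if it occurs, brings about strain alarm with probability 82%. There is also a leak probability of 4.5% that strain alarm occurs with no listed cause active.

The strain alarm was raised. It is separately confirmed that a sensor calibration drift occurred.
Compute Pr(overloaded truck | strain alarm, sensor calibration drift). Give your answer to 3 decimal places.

Pr(overloaded truck | strain alarm, sensor calibration drift) ≈ 0.285

Under noisy-OR, P(strain alarm | causes) = 1 − (1−0.045)·∏(1−qᵢ) over the active causes.
Enumerate the 4 (overloaded truck, structural fatigue) configurations and weight by the priors:
  P(strain alarm | sensor calibration drift) = 0.45374*0.8*0.89 + 0.901673*0.8*0.11 + 0.783135*0.2*0.89 + 0.960964*0.2*0.11
        = 0.323063 + 0.079347 + 0.139398 + 0.021141 = 0.562949
Configurations with overloaded truck contribute 0.160539, so
  P(overloaded truck | strain alarm, sensor calibration drift) = 0.160539 / 0.562949 ≈ 0.285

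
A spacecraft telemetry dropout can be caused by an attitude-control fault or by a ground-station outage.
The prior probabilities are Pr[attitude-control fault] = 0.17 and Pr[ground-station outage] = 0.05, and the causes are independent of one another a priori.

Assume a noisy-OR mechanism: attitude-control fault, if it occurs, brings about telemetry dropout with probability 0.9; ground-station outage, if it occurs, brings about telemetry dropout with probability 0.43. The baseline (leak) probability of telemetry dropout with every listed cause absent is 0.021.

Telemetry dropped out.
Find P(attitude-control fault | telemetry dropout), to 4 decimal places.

Under noisy-OR, P(telemetry dropout | causes) = 1 − (1−0.021)·∏(1−qᵢ) over the active causes.
By total probability over the 4 (attitude-control fault, ground-station outage) configurations:
  P(telemetry dropout) = 0.021×0.83×0.95 + 0.44197×0.83×0.05 + 0.9021×0.17×0.95 + 0.944197×0.17×0.05
        = 0.016559 + 0.018342 + 0.145689 + 0.008026 = 0.188616
Configurations with attitude-control fault contribute 0.153715, so
  P(attitude-control fault | telemetry dropout) = 0.153715 / 0.188616 ≈ 0.8150

P(attitude-control fault | telemetry dropout) ≈ 0.8150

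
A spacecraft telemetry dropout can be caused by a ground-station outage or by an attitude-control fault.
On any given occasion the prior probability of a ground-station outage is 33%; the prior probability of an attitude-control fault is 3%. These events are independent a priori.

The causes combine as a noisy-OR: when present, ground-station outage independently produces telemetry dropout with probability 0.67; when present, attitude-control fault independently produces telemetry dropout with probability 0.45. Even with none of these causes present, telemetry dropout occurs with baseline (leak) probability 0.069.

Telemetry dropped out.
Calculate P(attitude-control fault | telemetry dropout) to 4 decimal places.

Under noisy-OR, P(telemetry dropout | causes) = 1 − (1−0.069)·∏(1−qᵢ) over the active causes.
For the numerator, keep only attitude-control fault=true terms: 0.009808 + 0.008227 = 0.018035
Normalizer over all consistent configurations: 0.069*0.67*0.97 + 0.48795*0.67*0.03 + 0.69277*0.33*0.97 + 0.831024*0.33*0.03 = 0.284634
Posterior = 0.018035 / 0.284634 ≈ 0.0634

P(attitude-control fault | telemetry dropout) ≈ 0.0634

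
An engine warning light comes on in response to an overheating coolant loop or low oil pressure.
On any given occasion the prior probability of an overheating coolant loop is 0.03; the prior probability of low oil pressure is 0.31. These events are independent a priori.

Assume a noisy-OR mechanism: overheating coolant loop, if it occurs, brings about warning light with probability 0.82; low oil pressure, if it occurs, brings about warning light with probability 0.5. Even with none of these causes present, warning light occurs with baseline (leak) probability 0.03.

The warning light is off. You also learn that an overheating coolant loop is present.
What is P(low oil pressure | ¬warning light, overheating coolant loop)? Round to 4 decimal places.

Under noisy-OR, P(warning light | causes) = 1 − (1−0.03)·∏(1−qᵢ) over the active causes.
By total probability over both values of low oil pressure:
  P(¬warning light | overheating coolant loop) = 0.1746*0.69 + 0.0873*0.31
        = 0.120474 + 0.027063 = 0.147537
Configurations with low oil pressure contribute 0.027063, so
  P(low oil pressure | ¬warning light, overheating coolant loop) = 0.027063 / 0.147537 ≈ 0.1834

P(low oil pressure | ¬warning light, overheating coolant loop) ≈ 0.1834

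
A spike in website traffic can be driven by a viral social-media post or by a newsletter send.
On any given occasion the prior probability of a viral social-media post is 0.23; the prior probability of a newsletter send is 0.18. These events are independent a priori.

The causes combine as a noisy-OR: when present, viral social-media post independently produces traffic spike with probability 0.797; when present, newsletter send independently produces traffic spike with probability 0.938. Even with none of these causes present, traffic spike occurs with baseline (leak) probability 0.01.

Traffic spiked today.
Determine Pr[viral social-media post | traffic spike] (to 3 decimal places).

Pr[viral social-media post | traffic spike] ≈ 0.584

Under noisy-OR, P(traffic spike | causes) = 1 − (1−0.01)·∏(1−qᵢ) over the active causes.
P(traffic spike) = 0.01·0.77·0.82 + 0.93862·0.77·0.18 + 0.79903·0.23·0.82 + 0.98754·0.23·0.18 = 0.006314 + 0.130093 + 0.150697 + 0.040884 = 0.327988
Restricting to configurations with viral social-media post present: 0.150697 + 0.040884 = 0.191581.
So P(viral social-media post | traffic spike) = 0.191581/0.327988 ≈ 0.584.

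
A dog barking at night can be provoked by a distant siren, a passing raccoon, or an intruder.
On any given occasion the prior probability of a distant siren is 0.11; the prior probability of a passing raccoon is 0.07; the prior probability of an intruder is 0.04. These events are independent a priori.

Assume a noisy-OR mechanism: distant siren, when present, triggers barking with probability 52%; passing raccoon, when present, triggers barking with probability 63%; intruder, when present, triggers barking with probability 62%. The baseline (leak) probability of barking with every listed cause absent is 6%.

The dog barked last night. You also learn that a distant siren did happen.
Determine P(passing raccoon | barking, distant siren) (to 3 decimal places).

Under noisy-OR, P(barking | causes) = 1 − (1−0.06)·∏(1−qᵢ) over the active causes.
Enumerate the 4 (passing raccoon, intruder) configurations and weight by the priors:
  P(barking | distant siren) = 0.5488×0.93×0.96 + 0.828544×0.93×0.04 + 0.833056×0.07×0.96 + 0.936561×0.07×0.04
        = 0.489969 + 0.030822 + 0.055981 + 0.002622 = 0.579394
Keeping only the passing raccoon-present terms gives 0.058603, so
  P(passing raccoon | barking, distant siren) = 0.058603 / 0.579394 ≈ 0.101

P(passing raccoon | barking, distant siren) ≈ 0.101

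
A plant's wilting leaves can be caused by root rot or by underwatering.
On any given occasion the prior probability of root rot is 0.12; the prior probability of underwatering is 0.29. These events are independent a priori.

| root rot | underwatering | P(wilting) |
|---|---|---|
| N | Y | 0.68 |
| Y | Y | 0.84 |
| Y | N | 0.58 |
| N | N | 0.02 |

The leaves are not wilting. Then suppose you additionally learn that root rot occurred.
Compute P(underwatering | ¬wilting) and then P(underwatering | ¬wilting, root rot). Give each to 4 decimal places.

P(underwatering | ¬wilting) ≈ 0.1186; P(underwatering | ¬wilting, root rot) ≈ 0.1346

Enumerate the 4 (root rot, underwatering) configurations and weight by the priors:
  P(¬wilting) = 0.98×0.88×0.71 + 0.32×0.88×0.29 + 0.42×0.12×0.71 + 0.16×0.12×0.29
        = 0.612304 + 0.081664 + 0.035784 + 0.005568 = 0.735320
The terms with underwatering present sum to 0.087232, so
  P(underwatering | ¬wilting) = 0.087232 / 0.735320 ≈ 0.1186

Now also conditioning on root rot=true:
Sum P(¬wilting|·) weighted by the priors over both values of underwatering:
  P(¬wilting | root rot) = 0.42*0.71 + 0.16*0.29
        = 0.298200 + 0.046400 = 0.344600
Configurations with underwatering contribute 0.046400, so
  P(underwatering | ¬wilting, root rot) = 0.046400 / 0.344600 ≈ 0.1346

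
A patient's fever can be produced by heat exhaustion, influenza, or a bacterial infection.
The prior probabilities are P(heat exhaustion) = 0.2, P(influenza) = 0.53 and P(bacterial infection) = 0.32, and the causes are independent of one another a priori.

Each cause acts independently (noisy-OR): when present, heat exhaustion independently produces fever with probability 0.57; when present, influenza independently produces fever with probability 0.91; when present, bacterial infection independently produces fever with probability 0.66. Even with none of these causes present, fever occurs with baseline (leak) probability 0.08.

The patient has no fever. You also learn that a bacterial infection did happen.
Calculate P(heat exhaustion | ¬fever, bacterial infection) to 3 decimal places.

Under noisy-OR, P(fever | causes) = 1 − (1−0.08)·∏(1−qᵢ) over the active causes.
P(¬fever | bacterial infection) = 0.3128*0.8*0.47 + 0.028152*0.8*0.53 + 0.134504*0.2*0.47 + 0.012105*0.2*0.53 = 0.117613 + 0.011936 + 0.012643 + 0.001283 = 0.143475
Of this, 0.013926 comes from 0.012643 + 0.001283 (the heat exhaustion=true cases).
So P(heat exhaustion | ¬fever, bacterial infection) = 0.013926/0.143475 ≈ 0.097.

P(heat exhaustion | ¬fever, bacterial infection) ≈ 0.097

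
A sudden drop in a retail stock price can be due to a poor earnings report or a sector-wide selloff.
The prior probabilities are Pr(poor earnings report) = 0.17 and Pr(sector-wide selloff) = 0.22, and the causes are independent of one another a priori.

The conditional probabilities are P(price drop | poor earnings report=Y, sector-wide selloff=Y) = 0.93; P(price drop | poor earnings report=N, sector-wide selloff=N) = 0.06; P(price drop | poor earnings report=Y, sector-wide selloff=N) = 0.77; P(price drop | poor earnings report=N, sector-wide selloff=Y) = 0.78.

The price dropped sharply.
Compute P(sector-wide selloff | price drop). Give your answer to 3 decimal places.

Enumerate the 4 (poor earnings report, sector-wide selloff) configurations and weight by the priors:
  P(price drop) = 0.06*0.83*0.78 + 0.78*0.83*0.22 + 0.77*0.17*0.78 + 0.93*0.17*0.22
        = 0.038844 + 0.142428 + 0.102102 + 0.034782 = 0.318156
The terms with sector-wide selloff present sum to 0.177210, so
  P(sector-wide selloff | price drop) = 0.177210 / 0.318156 ≈ 0.557

P(sector-wide selloff | price drop) ≈ 0.557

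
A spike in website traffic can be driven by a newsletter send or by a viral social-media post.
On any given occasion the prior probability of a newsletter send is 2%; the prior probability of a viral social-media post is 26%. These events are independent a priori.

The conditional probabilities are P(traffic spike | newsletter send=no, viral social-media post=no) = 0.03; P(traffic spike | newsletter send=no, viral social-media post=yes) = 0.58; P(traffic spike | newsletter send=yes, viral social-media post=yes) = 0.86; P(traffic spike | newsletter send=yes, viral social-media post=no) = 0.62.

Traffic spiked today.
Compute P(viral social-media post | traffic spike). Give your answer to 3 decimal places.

Sum P(traffic spike|·) weighted by the priors over the 4 (newsletter send, viral social-media post) configurations:
  P(traffic spike) = 0.03·0.98·0.74 + 0.58·0.98·0.26 + 0.62·0.02·0.74 + 0.86·0.02·0.26
        = 0.021756 + 0.147784 + 0.009176 + 0.004472 = 0.183188
Configurations with viral social-media post contribute 0.152256, so
  P(viral social-media post | traffic spike) = 0.152256 / 0.183188 ≈ 0.831

P(viral social-media post | traffic spike) ≈ 0.831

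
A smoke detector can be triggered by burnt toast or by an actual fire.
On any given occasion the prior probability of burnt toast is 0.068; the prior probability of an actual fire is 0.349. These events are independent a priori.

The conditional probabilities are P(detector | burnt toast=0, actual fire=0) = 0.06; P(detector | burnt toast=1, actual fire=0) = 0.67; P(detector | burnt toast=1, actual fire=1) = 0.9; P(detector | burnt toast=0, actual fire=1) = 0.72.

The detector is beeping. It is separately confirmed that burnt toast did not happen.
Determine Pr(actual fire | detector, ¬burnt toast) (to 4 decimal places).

Weight on actual fire=true, given the evidence: 0.72*0.349 = 0.251280
The normalizing constant is 0.06*0.651 + 0.72*0.349 = 0.290340
P(actual fire | detector, ¬burnt toast) = 0.251280/0.290340 ≈ 0.8655

Pr(actual fire | detector, ¬burnt toast) ≈ 0.8655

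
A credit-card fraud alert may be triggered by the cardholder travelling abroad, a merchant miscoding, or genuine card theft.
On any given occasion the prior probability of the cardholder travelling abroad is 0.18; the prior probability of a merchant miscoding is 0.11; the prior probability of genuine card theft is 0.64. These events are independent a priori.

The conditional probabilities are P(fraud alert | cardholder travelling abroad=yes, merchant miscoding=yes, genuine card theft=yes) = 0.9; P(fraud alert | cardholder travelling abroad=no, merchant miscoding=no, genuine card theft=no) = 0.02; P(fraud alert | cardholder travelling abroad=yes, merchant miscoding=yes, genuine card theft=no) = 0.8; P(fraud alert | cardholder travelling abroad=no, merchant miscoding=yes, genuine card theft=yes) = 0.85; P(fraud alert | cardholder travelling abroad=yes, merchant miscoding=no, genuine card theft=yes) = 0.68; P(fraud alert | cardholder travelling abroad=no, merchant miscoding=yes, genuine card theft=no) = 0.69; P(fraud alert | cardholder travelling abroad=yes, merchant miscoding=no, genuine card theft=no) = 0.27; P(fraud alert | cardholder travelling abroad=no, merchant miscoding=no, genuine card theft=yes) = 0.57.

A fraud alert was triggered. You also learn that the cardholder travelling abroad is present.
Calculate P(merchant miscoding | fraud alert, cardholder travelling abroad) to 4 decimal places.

By total probability over the 4 (merchant miscoding, genuine card theft) configurations:
  P(fraud alert | cardholder travelling abroad) = 0.27·0.89·0.36 + 0.68·0.89·0.64 + 0.8·0.11·0.36 + 0.9·0.11·0.64
        = 0.086508 + 0.387328 + 0.031680 + 0.063360 = 0.568876
The terms with merchant miscoding present sum to 0.095040, so
  P(merchant miscoding | fraud alert, cardholder travelling abroad) = 0.095040 / 0.568876 ≈ 0.1671

P(merchant miscoding | fraud alert, cardholder travelling abroad) ≈ 0.1671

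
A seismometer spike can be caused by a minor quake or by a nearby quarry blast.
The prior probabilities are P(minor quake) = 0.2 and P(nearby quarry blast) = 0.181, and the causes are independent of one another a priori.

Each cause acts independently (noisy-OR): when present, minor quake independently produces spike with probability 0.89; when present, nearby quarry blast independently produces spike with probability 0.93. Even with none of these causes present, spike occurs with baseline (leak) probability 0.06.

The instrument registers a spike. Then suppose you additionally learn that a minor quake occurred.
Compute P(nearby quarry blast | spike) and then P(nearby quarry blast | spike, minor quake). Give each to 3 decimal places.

P(nearby quarry blast | spike) ≈ 0.479; P(nearby quarry blast | spike, minor quake) ≈ 0.197

Under noisy-OR, P(spike | causes) = 1 − (1−0.06)·∏(1−qᵢ) over the active causes.
P(spike) = 0.06×0.8×0.819 + 0.9342×0.8×0.181 + 0.8966×0.2×0.819 + 0.992762×0.2×0.181 = 0.039312 + 0.135272 + 0.146863 + 0.035938 = 0.357385
Restricting to configurations with nearby quarry blast present: 0.135272 + 0.035938 = 0.171210.
P(nearby quarry blast | spike) = 0.171210 / 0.357385 ≈ 0.479

Now also conditioning on minor quake=true:
Enumerate both values of nearby quarry blast and weight by the priors:
  P(spike | minor quake) = 0.8966×0.819 + 0.992762×0.181
        = 0.734315 + 0.179690 = 0.914005
Configurations with nearby quarry blast contribute 0.179690, so
  P(nearby quarry blast | spike, minor quake) = 0.179690 / 0.914005 ≈ 0.197
— minor quake explains away the evidence for nearby quarry blast.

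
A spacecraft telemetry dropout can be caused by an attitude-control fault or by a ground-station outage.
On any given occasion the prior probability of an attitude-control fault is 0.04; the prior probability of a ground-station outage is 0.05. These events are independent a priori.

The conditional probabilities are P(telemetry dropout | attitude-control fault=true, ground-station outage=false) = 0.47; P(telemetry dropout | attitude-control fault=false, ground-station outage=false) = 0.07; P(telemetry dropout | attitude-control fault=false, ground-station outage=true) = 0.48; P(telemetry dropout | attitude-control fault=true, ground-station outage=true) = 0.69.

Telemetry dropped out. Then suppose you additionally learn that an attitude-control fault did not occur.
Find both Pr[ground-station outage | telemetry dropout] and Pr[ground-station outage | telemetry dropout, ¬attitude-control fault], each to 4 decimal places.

Pr[ground-station outage | telemetry dropout] ≈ 0.2301; Pr[ground-station outage | telemetry dropout, ¬attitude-control fault] ≈ 0.2652

P(telemetry dropout) = 0.07*0.96*0.95 + 0.48*0.96*0.05 + 0.47*0.04*0.95 + 0.69*0.04*0.05 = 0.063840 + 0.023040 + 0.017860 + 0.001380 = 0.106120
Of this, 0.024420 comes from 0.023040 + 0.001380 (the ground-station outage=true cases).
P(ground-station outage | telemetry dropout) = 0.024420 / 0.106120 ≈ 0.2301

Now also conditioning on attitude-control fault≠true:
Weight on ground-station outage=true, given the evidence: 0.48×0.05 = 0.024000
Normalizer over all consistent configurations: 0.07×0.95 + 0.48×0.05 = 0.090500
Posterior = 0.024000 / 0.090500 ≈ 0.2652
With attitude-control fault excluded, ground-station outage must carry more of the explanatory weight for the telemetry dropout.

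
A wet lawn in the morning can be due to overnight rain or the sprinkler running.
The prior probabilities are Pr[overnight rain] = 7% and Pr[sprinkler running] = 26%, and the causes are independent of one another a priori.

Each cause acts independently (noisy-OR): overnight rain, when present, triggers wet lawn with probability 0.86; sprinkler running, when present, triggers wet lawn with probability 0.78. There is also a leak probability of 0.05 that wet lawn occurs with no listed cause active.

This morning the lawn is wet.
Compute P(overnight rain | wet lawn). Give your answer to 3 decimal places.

Under noisy-OR, P(wet lawn | causes) = 1 − (1−0.05)·∏(1−qᵢ) over the active causes.
Enumerate the 4 (overnight rain, sprinkler running) configurations and weight by the priors:
  P(wet lawn) = 0.05·0.93·0.74 + 0.791·0.93·0.26 + 0.867·0.07·0.74 + 0.97074·0.07·0.26
        = 0.034410 + 0.191264 + 0.044911 + 0.017667 = 0.288252
Keeping only the overnight rain-present terms gives 0.062578, so
  P(overnight rain | wet lawn) = 0.062578 / 0.288252 ≈ 0.217

P(overnight rain | wet lawn) ≈ 0.217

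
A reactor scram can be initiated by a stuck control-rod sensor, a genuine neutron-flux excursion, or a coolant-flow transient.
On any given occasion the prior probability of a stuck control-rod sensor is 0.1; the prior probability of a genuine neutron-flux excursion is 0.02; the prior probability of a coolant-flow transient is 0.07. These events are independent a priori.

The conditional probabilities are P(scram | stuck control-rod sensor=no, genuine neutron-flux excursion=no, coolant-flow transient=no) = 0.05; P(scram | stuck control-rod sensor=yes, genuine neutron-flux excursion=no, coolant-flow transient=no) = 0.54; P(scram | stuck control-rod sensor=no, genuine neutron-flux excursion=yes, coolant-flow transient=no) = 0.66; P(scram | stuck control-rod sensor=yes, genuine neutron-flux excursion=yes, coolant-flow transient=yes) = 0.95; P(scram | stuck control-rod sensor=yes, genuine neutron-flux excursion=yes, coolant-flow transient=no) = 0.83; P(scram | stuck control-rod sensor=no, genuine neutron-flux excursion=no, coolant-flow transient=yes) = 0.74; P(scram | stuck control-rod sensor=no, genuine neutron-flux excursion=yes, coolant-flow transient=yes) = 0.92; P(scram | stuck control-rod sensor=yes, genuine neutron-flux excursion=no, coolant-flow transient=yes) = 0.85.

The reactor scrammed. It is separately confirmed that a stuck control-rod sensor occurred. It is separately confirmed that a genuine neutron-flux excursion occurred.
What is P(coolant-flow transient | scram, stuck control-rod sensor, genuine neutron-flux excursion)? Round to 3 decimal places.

Weight on coolant-flow transient=true, given the evidence: 0.95*0.07 = 0.066500
Denominator P(scram | stuck control-rod sensor, genuine neutron-flux excursion): 0.83*0.93 + 0.95*0.07 = 0.838400
P(coolant-flow transient | scram, stuck control-rod sensor, genuine neutron-flux excursion) = 0.066500/0.838400 ≈ 0.079

P(coolant-flow transient | scram, stuck control-rod sensor, genuine neutron-flux excursion) ≈ 0.079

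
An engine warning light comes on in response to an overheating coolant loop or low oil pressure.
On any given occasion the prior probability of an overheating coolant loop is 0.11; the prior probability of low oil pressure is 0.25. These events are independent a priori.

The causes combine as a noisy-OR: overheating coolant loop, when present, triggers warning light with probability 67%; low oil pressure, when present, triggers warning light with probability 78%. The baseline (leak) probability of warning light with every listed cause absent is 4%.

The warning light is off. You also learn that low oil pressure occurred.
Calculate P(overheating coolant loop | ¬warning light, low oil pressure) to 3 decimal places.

P(overheating coolant loop | ¬warning light, low oil pressure) ≈ 0.039

Under noisy-OR, P(warning light | causes) = 1 − (1−0.04)·∏(1−qᵢ) over the active causes.
Weight on overheating coolant loop=true, given the evidence: 0.069696*0.11 = 0.007667
Denominator P(¬warning light | low oil pressure): 0.2112*0.89 + 0.069696*0.11 = 0.195635
P(overheating coolant loop | ¬warning light, low oil pressure) = 0.007667/0.195635 ≈ 0.039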